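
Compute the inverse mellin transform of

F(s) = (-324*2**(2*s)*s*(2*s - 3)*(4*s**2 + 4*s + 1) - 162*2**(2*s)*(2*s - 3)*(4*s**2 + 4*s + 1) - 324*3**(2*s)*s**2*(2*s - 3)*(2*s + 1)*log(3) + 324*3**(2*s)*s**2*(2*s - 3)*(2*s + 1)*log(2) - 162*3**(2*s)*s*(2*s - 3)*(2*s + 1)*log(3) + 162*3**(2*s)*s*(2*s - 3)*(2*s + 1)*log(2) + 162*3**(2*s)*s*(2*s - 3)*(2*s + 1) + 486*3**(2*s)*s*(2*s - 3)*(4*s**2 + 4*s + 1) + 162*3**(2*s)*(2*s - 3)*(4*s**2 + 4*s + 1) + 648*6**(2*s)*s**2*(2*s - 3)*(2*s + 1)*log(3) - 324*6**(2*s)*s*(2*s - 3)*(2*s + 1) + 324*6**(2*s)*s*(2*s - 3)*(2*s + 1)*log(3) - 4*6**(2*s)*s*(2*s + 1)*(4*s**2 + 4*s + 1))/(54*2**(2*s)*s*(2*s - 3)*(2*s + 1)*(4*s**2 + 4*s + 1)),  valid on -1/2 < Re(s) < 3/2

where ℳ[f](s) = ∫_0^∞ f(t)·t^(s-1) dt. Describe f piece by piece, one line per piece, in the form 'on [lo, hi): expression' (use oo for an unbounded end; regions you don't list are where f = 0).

remove the power substitution first: t on [0, 1); t + 3 on [1, 3/2); t*log(t) on [3/2, 3); …
treat the 4 regions marked off by 1, 9/4, 9 separately and sum
between 0 and 1 the integrand is sqrt(t)·t^(s-1)
[1, 9/4) adds the kernel integral of (sqrt(t) + 3)
for t in [9/4, 9): the term is ∫ sqrt(t)*log(sqrt(t))·t^(s-1)
∫ over [9, ∞) of t**(-3/2)·t^(s-1) joins the sum

on [0, 1): sqrt(t)
on [1, 9/4): sqrt(t) + 3
on [9/4, 9): sqrt(t)*log(sqrt(t))
on [9, oo): t**(-3/2)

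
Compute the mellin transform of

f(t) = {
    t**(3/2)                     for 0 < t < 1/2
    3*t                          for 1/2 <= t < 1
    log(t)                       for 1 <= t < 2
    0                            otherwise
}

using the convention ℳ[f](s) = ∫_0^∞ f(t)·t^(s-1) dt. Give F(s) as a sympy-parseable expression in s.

breakpoints 1/2, 1: one integral from each of the 3 segments
piece [0, 1/2): integrate t**(3/2) against the kernel
[1/2, 1) adds the kernel integral of 3*t
segment [1, 2) carries log(t); integrate it

(-2*2**(2*s)*(s + 1)*(2*s + 3) + 6*2**s*s**2*(2*s + 3) + 2*2**s*(s + 1)*(2*s + 3) + 4**s*s*(s + 1)*(2*s + 3)*log(4) + sqrt(2)*s**2*(s + 1) - 3*s**2*(2*s + 3))/(2*2**s*s**2*(s + 1)*(2*s + 3))
  Re(s) > -3/2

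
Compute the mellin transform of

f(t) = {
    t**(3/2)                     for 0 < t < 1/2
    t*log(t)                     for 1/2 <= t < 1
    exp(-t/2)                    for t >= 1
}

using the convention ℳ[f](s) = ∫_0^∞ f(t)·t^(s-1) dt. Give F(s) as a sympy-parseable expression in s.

(2*2**(2*s)*(2*s + 3)*(s**2 + 2*s + 1)*uppergamma(s, 1/2) - 2*2**s*(2*s + 3) + s*(2*s + 3)*log(2) + 2*s + (2*s + 3)*log(2) + sqrt(2)*(s**2 + 2*s + 1) + 3)/(2*2**s*(2*s + 3)*(s**2 + 2*s + 1))
  Re(s) > -3/2

breakpoints 1/2, 1: one integral from each of the 3 segments
segment [0, 1/2) carries t**(3/2); integrate it
∫ over [1/2, 1) of t*log(t)·t^(s-1) joins the sum
for t in [1, ∞): the term is ∫ exp(-t/2)·t^(s-1)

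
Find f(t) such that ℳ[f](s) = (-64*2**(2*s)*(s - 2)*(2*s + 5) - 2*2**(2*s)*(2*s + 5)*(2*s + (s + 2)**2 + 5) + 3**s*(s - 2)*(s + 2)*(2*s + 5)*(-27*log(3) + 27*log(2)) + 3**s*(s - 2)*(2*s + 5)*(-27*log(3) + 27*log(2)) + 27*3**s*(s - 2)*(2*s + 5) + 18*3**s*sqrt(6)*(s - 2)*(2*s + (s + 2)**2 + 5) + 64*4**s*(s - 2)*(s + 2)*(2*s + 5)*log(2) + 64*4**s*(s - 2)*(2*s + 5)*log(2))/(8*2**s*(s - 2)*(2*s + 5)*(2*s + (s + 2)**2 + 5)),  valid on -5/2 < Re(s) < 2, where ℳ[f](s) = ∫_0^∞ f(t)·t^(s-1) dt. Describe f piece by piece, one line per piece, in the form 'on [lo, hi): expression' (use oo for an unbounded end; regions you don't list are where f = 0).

remove the shared t-power first: sqrt(t) on [0, 3/2); t*log(t) on [3/2, 2); t**(-4) on [2, ∞)
integrate the 3 segments split at 3/2, 2, then add the results
on [0, 3/2) integrate f = t**(5/2) against the kernel
∫ over [3/2, 2) of t**3*log(t)·t^(s-1) joins the sum
for t in [2, ∞): the term is ∫ t**(-2)·t^(s-1)

on [0, 3/2): t**(5/2)
on [3/2, 2): t**3*log(t)
on [2, oo): t**(-2)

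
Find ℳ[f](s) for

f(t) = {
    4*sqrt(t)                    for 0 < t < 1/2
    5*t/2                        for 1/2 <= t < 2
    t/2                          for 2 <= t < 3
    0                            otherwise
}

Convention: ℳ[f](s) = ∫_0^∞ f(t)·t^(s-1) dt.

(16*2**s*(2*s + 1) + 16*2**(1/2 - s)*(s + 1) + 6*3**s*(2*s + 1) - 5*(2*s + 1)/2**s)/(4*(s + 1)*(2*s + 1))
  Re(s) > -1/2

cuts at 1/2, 2: linearity sums the 3 kernel integrals
on [0, 1/2) integrate f = 4*sqrt(t) against the kernel
on [1/2, 2): add ∫ 5*t/2·t^(s-1) dt
the [2, 3) slice contributes ∫ t/2·t^(s-1) dt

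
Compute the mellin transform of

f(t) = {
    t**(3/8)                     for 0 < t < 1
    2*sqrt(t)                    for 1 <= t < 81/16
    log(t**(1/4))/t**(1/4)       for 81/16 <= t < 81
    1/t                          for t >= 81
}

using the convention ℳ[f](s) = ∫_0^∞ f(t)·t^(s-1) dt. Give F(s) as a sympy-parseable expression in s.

undo the power substitution: t**(3/4) on [0, 1); 2*t on [1, 9/4); log(sqrt(t))/sqrt(t) on [9/4, 9); …
invert the power substitution to get t**(3/2) on [0, 1); 2*t**2 on [1, 3/2); log(t)/t on [3/2, 3); …
treat the 4 regions marked off by 1, 81/16, 81 separately and sum
∫ over [0, 1) of t**(3/8)·t^(s-1) joins the sum
segment 1 to 81/16 holds 2*sqrt(t); add its integral
for t in [81/16, 81): the term is ∫ log(t**(1/4))/t**(1/4)·t^(s-1)
on [81, ∞) integrate f = 1/t against the kernel

2*(324*2**(4*s)*(4*s - 4)*(4*s + 2)*(16*s**2 - 8*s + 1) - 324*2**(4*s)*(4*s - 4)*(8*s + 3)*(16*s**2 - 8*s + 1) - 432*3**(4*s)*s*(4*s - 4)*(4*s + 2)*(8*s + 3)*log(3) + 432*3**(4*s)*s*(4*s - 4)*(4*s + 2)*(8*s + 3)*log(2) - 108*3**(4*s)*(4*s - 4)*(4*s + 2)*(8*s + 3)*log(2) + 108*3**(4*s)*(4*s - 4)*(4*s + 2)*(8*s + 3) + 108*3**(4*s)*(4*s - 4)*(4*s + 2)*(8*s + 3)*log(3) + 729*3**(4*s)*(4*s - 4)*(8*s + 3)*(16*s**2 - 8*s + 1) + 216*6**(4*s)*s*(4*s - 4)*(4*s + 2)*(8*s + 3)*log(3) - 54*6**(4*s)*(4*s - 4)*(4*s + 2)*(8*s + 3)*log(3) - 54*6**(4*s)*(4*s - 4)*(4*s + 2)*(8*s + 3) - 2*6**(4*s)*(4*s + 2)*(8*s + 3)*(16*s**2 - 8*s + 1))/(81*2**(4*s)*(4*s - 4)*(4*s + 2)*(8*s + 3)*(16*s**2 - 8*s + 1))
  -3/8 < Re(s) < 1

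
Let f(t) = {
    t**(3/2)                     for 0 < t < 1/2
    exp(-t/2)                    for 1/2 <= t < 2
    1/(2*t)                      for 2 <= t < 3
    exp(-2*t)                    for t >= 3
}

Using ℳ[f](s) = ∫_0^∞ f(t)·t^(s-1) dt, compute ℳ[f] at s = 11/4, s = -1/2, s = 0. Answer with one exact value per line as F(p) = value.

decompose at 1/2, 2, 3; ℳ[f](s) sums the 4 pieces' integrals
on [0, 1/2): add ∫ t**(3/2)·t^(s-1) dt
over [1/2, 2), the kernel integral of exp(-t/2) enters the sum
over [2, 3), the kernel integral of 1/(2*t) enters the sum
on [3, ∞) integrate f = exp(-2*t) against the kernel

F(11/4) = -4*2**(3/4)*uppergamma(11/4, 1) - 537*2**(3/4)/952 + 2**(1/4)*uppergamma(11/4, 6)/8 + 6*3**(3/4)/7 + 4*2**(3/4)*uppergamma(11/4, 1/4)
F(-1/2) = -sqrt(2)*sqrt(pi)*erfc(1/2) - sqrt(2)*exp(-1) - sqrt(3)/27 - 2*sqrt(2)*sqrt(pi)*erfc(sqrt(6)) + 2*sqrt(3)*exp(-6)/3 + sqrt(2)/12 + sqrt(2)*sqrt(pi)*erfc(1) + 1/2 + 2*sqrt(2)*exp(-1/4)
F(0) = Ei(-1) - Ei(-6) + 1/12 + sqrt(2)/6 - Ei(-1/4)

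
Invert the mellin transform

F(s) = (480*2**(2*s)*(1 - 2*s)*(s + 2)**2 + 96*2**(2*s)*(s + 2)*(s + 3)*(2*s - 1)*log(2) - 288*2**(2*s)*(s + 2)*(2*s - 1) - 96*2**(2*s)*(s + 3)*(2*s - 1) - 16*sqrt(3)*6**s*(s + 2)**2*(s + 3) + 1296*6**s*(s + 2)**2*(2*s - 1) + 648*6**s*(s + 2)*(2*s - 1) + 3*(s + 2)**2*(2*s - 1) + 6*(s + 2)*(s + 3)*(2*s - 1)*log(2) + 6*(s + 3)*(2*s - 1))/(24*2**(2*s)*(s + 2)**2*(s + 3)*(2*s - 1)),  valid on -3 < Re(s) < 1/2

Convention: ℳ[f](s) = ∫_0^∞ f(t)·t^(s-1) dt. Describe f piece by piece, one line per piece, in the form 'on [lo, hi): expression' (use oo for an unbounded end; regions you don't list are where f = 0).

on [0, 1/4): 8*t**3
on [1/4, 1): 4*t**2*log(2*t)
on [1, 3/2): 4*t**2*(2*t + 3)
on [3/2, oo): sqrt(2)/(2*sqrt(t))

undo the common scale on t: t**3 on [0, 1/2); t**2*log(t) on [1/2, 2); t**2*(t + 3) on [2, 3); …
reversing the shared t-power: t on [0, 1/2); log(t) on [1/2, 2); t + 3 on [2, 3); …
treat the 4 regions marked off by 1/4, 1, 3/2 separately and sum
∫ over [0, 1/4) of 8*t**3·t^(s-1) joins the sum
over [1/4, 1), the kernel integral of 4*t**2*log(2*t) enters the sum
the [1, 3/2) slice contributes ∫ 4*t**2*(2*t + 3)·t^(s-1) dt
[3/2, ∞) adds the kernel integral of sqrt(2)/(2*sqrt(t))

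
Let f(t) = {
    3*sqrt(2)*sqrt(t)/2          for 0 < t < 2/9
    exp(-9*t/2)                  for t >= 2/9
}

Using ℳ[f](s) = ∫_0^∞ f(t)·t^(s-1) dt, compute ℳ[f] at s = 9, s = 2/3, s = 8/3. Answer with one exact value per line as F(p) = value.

invert the common scale on t to get sqrt(6)*sqrt(t)/2 on [0, 2/3); exp(-3*t/2) on [2/3, ∞)
reversing the common scale on t: sqrt(t) on [0, 1); exp(-t) on [1, ∞)
integrate the 2 segments split at 2/9, then add the results
between 0 and 2/9 the integrand is 3*sqrt(2)*sqrt(t)/2·t^(s-1)
the [2/9, ∞) slice contributes ∫ exp(-9*t/2)·t^(s-1) dt

F(9) = 1024/7360989291 + 56115712*exp(-1)/387420489
F(2/3) = 6**(2/3)*(7*uppergamma(2/3, 1) + 6)/63
F(8/3) = 4*6**(2/3)*(6 + 19*uppergamma(8/3, 1))/13851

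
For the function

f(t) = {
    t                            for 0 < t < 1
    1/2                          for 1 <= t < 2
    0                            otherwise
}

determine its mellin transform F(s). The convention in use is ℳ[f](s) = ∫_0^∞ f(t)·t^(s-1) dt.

(2**s*(s + 1) + s - 1)/(2*s*(s + 1))
  Re(s) > -1

integrate the 2 segments split at 1, then add the results
on [0, 1) integrate f = t against the kernel
on [1, 2) integrate f = 1/2 against the kernel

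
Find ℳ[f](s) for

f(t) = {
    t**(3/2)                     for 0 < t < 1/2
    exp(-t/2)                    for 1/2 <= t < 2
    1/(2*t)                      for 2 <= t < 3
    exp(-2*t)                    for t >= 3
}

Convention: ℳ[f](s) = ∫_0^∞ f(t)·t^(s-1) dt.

(12*24**s*(s - 1)*(2*s + 3)*uppergamma(s, 1/4) - 12*24**s*(s - 1)*(2*s + 3)*uppergamma(s, 1) - 3*24**s*(2*s + 3) + 2*36**s*(2*s + 3) + 12*6**s*(s - 1)*(2*s + 3)*uppergamma(s, 6) + 6*sqrt(2)*6**s*(s - 1))/(12*12**s*(s - 1)*(2*s + 3))
  Re(s) > -3/2

decompose at 1/2, 2, 3; ℳ[f](s) sums the 4 pieces' integrals
∫ t**(3/2)·t^(s-1) over [0, 1/2)
for t in [1/2, 2): the term is ∫ exp(-t/2)·t^(s-1)
∫ 1/(2*t)·t^(s-1) over [2, 3)
the [3, ∞) slice contributes ∫ exp(-2*t)·t^(s-1) dt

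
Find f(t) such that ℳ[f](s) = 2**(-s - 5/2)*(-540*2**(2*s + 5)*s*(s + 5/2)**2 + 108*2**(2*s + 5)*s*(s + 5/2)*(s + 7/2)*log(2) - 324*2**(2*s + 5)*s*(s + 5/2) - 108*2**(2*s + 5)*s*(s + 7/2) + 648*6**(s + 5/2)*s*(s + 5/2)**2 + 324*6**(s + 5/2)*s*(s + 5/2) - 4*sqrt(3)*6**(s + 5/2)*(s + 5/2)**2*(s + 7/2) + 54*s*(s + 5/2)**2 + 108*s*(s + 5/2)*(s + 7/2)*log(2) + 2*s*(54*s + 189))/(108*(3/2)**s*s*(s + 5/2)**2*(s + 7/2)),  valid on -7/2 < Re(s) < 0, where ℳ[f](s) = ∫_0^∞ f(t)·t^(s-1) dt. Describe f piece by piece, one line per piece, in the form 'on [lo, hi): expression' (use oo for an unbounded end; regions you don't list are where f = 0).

on [0, 1/3): 27*sqrt(6)*t**(7/2)/16
on [1/3, 4/3): 9*sqrt(6)*t**(5/2)*log(3*t/2)/8
on [4/3, 2): 9*sqrt(6)*t**(5/2)*(3*t/2 + 3)/8
on [2, oo): 1

peel off the common scale on t: t**(7/2) on [0, 1/2); t**(5/2)*log(t) on [1/2, 2); t**(5/2)*(t + 3) on [2, 3); …
reversing the shared t-power: t**3 on [0, 1/2); t**2*log(t) on [1/2, 2); t**2*(t + 3) on [2, 3); …
reversing the shared t-power: t on [0, 1/2); log(t) on [1/2, 2); t + 3 on [2, 3); …
integrate the 4 segments split at 1/3, 4/3, 2, then add the results
on [0, 1/3) integrate f = 27*sqrt(6)*t**(7/2)/16 against the kernel
over [1/3, 4/3), the kernel integral of 9*sqrt(6)*t**(5/2)*log(3*t/2)/8 enters the sum
on [4/3, 2): add ∫ 9*sqrt(6)*t**(5/2)*(3*t/2 + 3)/8·t^(s-1) dt
the [2, ∞) slice contributes ∫ 1·t^(s-1) dt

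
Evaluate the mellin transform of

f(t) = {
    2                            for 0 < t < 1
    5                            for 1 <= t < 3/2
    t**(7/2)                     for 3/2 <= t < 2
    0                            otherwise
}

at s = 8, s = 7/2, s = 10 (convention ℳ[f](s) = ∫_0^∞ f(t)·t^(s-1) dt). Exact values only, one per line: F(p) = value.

summing 3 kernel integrals split by 1, 3/2 yields ℳ[f](s)
∫ over [0, 1) of 2·t^(s-1) joins the sum
∫ over [1, 3/2) of 5·t^(s-1) joins the sum
segment 3/2 to 2 holds t**(7/2); add its integral

F(8) = -177147*sqrt(6)/47104 + 32037/2048 + 4096*sqrt(2)/23
F(7/2) = 135*sqrt(6)/56 + 13429/896
F(10) = -59049*sqrt(6)/8192 + 292173/10240 + 16384*sqrt(2)/27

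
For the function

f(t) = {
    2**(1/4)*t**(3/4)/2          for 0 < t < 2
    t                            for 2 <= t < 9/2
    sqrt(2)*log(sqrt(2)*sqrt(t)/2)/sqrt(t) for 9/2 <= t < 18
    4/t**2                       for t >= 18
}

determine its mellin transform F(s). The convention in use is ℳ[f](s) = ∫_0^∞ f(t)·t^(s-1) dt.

back out the common scale on t: t**(3/4) on [0, 1); 2*t on [1, 9/4); log(sqrt(t))/sqrt(t) on [9/4, 9); …
reversing the power substitution: t**(3/2) on [0, 1); 2*t**2 on [1, 3/2); log(t)/t on [3/2, 3); …
integrate the 4 segments split at 2, 9/2, 18, then add the results
the [0, 2) slice contributes ∫ 2**(1/4)*t**(3/4)/2·t^(s-1) dt
∫ t·t^(s-1) over [2, 9/2)
segment [9/2, 18) carries sqrt(2)*log(sqrt(2)*sqrt(t)/2)/sqrt(t); integrate it
the [18, ∞) slice contributes ∫ 4/t**2·t^(s-1) dt

(324*2**(2*s)*(2*s - 4)*(2*s + 2)*(4*s**2 - 4*s + 1) - 324*2**(2*s)*(2*s - 4)*(4*s + 3)*(4*s**2 - 4*s + 1) - 216*3**(2*s)*s*(2*s - 4)*(2*s + 2)*(4*s + 3)*log(3) + 216*3**(2*s)*s*(2*s - 4)*(2*s + 2)*(4*s + 3)*log(2) - 108*3**(2*s)*(2*s - 4)*(2*s + 2)*(4*s + 3)*log(2) + 108*3**(2*s)*(2*s - 4)*(2*s + 2)*(4*s + 3) + 108*3**(2*s)*(2*s - 4)*(2*s + 2)*(4*s + 3)*log(3) + 729*3**(2*s)*(2*s - 4)*(4*s + 3)*(4*s**2 - 4*s + 1) + 108*6**(2*s)*s*(2*s - 4)*(2*s + 2)*(4*s + 3)*log(3) - 54*6**(2*s)*(2*s - 4)*(2*s + 2)*(4*s + 3)*log(3) - 54*6**(2*s)*(2*s - 4)*(2*s + 2)*(4*s + 3) - 2*6**(2*s)*(2*s + 2)*(4*s + 3)*(4*s**2 - 4*s + 1))/(81*2**s*(2*s - 4)*(2*s + 2)*(4*s + 3)*(4*s**2 - 4*s + 1))
  -3/4 < Re(s) < 2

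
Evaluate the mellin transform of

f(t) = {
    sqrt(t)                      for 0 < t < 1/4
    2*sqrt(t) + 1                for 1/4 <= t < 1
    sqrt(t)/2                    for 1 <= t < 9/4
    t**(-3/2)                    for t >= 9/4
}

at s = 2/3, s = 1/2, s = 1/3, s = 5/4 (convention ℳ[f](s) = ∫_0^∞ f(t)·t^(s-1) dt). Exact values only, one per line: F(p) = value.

strip the power substitution: t on [0, 1/2); 2*t + 1 on [1/2, 1); t/2 on [1, 3/2); …
cuts at 1/4, 1, 9/4: linearity sums the 4 kernel integrals
on [0, 1/4): add ∫ sqrt(t)·t^(s-1) dt
the [1/4, 1) slice contributes ∫ (2*sqrt(t) + 1)·t^(s-1) dt
segment 1 to 9/4 holds sqrt(t)/2; add its integral
on [9/4, ∞) integrate f = t**(-3/2) against the kernel

F(2/3) = 2**(2/3)*(-405 + 629*3**(1/3) + 1170*2**(1/3))/840
F(1/2) = 275/72
F(1/3) = 2**(1/3)*(-2268 + 727*3**(2/3) + 3024*2**(2/3))/1260
F(5/4) = -19*sqrt(2)/140 + 58/35 + 305*sqrt(6)/168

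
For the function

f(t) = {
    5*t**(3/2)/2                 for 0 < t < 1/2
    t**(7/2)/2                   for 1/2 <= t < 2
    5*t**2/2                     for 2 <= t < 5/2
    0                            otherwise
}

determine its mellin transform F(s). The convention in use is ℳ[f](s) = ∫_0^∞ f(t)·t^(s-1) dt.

f breaks at 1/2, 2 into 3 integrals to sum
segment 0 to 1/2 holds 5*t**(3/2)/2; add its integral
piece [1/2, 2): integrate t**(7/2)/2 against the kernel
[2, 5/2) adds the kernel integral of 5*t**2/2

(-160*2**s*(2*s + 3)*(2*s + 7) - 2**(1/2 - s)*(s + 2)*(2*s + 3) + 20*2**(1/2 - s)*(s + 2)*(2*s + 7) + 128*2**(s + 1/2)*(s + 2)*(2*s + 3) + 250*5**s*(2*s + 3)*(2*s + 7)/2**s)/(16*(s + 2)*(2*s + 3)*(2*s + 7))
  Re(s) > -3/2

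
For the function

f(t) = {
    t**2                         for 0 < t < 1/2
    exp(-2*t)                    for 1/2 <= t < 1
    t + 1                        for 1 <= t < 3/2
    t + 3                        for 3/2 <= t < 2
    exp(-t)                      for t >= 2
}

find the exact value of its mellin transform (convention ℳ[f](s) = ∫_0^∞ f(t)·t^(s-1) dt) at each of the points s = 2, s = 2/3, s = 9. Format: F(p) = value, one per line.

F(2) = (96*E + 432 + 1075*exp(2))*exp(-2)/192
F(2/3) = 2**(1/3)*(-480*3**(2/3) - 336*2**(2/3) - 160*uppergamma(2/3, 2) + 15 + 160*2**(2/3)*uppergamma(2/3, 2) + 160*uppergamma(2/3, 1) + 1824*2**(1/3))/320
F(9) = (217009980*E + 267949573*exp(2) + 301364743680)*exp(-2)/1013760

integrate the 5 segments split at 1/2, 1, 3/2, 2, then add the results
over [0, 1/2), the kernel integral of t**2 enters the sum
over [1/2, 1), the kernel integral of exp(-2*t) enters the sum
segment 1 to 3/2 holds (t + 1); add its integral
between 3/2 and 2 the integrand is (t + 3)·t^(s-1)
[2, ∞) adds the kernel integral of exp(-t)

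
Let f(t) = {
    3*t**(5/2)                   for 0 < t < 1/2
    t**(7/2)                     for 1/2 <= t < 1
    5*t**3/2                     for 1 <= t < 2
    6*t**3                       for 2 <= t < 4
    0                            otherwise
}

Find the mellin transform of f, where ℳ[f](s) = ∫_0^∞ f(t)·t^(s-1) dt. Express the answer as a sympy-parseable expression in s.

slice at 1/2, 1, 2, transform all 4 pieces, and sum them
the [0, 1/2) slice contributes ∫ 3*t**(5/2)·t^(s-1) dt
segment [1/2, 1) carries t**(7/2); integrate it
segment 1 to 2 holds 5*t**3/2; add its integral
on [2, 4) integrate f = 6*t**3 against the kernel

(3072*2**(2*s)*(2*s + 5)*(2*s + 7) - 224*2**s*(2*s + 5)*(2*s + 7) - 2**(1/2 - s)*(s + 3)*(2*s + 5) + 6*2**(1/2 - s)*(s + 3)*(2*s + 7) + 16*(s + 3)*(2*s + 5) - 20*(2*s + 5)*(2*s + 7))/(8*(s + 3)*(2*s + 5)*(2*s + 7))
  Re(s) > -5/2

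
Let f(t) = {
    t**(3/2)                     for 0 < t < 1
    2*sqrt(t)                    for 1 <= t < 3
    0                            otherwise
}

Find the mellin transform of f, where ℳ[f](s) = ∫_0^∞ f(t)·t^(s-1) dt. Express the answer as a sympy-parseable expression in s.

(4*sqrt(3)*3**s*(2*s + 3) - 4*s - 10)/((2*s + 1)*(2*s + 3))
  Re(s) > -3/2

split f at 1: ℳ[f](s) collects 2 kernel integrals
the [0, 1) slice contributes ∫ t**(3/2)·t^(s-1) dt
between 1 and 3 the integrand is 2*sqrt(t)·t^(s-1)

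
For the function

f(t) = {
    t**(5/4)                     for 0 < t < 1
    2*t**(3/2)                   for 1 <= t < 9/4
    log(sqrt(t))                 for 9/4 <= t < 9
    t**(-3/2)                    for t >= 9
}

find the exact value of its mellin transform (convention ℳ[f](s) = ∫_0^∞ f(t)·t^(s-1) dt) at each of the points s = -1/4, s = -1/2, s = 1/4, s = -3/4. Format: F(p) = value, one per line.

F(-1/4) = -1508*sqrt(3)/567 - 4*sqrt(3)*log(3)/3 - 4*sqrt(6)*log(2)/3 - 3/5 + 4*sqrt(6)*log(3)/3 + 67*sqrt(6)/15
F(-1/2) = log(6**(2/3)/4) + 365/81
F(1/4) = -1076*sqrt(3)/135 - 10/21 + log(2**(2*sqrt(6))*3**(-2*sqrt(6) + 4*sqrt(3))) + 83*sqrt(6)/14
F(-3/4) = -2/3 - 8*sqrt(6)*log(2)/27 - 4*sqrt(3)*log(3)/27 - 212*sqrt(3)/2187 + 8*sqrt(6)*log(3)/27 + 178*sqrt(6)/81

the power substitution comes off first: t**(5/2) on [0, 1); 2*t**3 on [1, 3/2); log(t) on [3/2, 3); …
the shared t-power comes off first: t**(3/2) on [0, 1); 2*t**2 on [1, 3/2); log(t)/t on [3/2, 3); …
treat the 4 regions marked off by 1, 9/4, 9 separately and sum
segment 0 to 1 holds t**(5/4); add its integral
between 1 and 9/4 the integrand is 2*t**(3/2)·t^(s-1)
on [9/4, 9): add ∫ log(sqrt(t))·t^(s-1) dt
∫ t**(-3/2)·t^(s-1) over [9, ∞)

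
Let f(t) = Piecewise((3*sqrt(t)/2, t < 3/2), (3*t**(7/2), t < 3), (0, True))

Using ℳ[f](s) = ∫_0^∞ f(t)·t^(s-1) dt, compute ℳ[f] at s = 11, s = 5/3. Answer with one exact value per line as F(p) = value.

F(11) = -268377705*sqrt(6)/10928128 + 28697814*sqrt(3)/29
F(5/3) = 81*3**(1/6)*(22464 - 227*2**(5/6))/12896

treat the 2 regions marked off by 3/2 separately and sum
the [0, 3/2) slice contributes ∫ 3*sqrt(t)/2·t^(s-1) dt
the [3/2, 3) slice contributes ∫ 3*t**(7/2)·t^(s-1) dt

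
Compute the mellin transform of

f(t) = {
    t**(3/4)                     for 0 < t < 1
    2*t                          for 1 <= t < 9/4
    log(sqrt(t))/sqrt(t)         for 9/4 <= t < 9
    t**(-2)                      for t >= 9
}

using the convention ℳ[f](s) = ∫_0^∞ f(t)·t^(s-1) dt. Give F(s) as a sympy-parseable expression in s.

(324*2**(2*s)*(2*s - 4)*(2*s + 2)*(4*s**2 - 4*s + 1) - 324*2**(2*s)*(2*s - 4)*(4*s + 3)*(4*s**2 - 4*s + 1) - 216*3**(2*s)*s*(2*s - 4)*(2*s + 2)*(4*s + 3)*log(3) + 216*3**(2*s)*s*(2*s - 4)*(2*s + 2)*(4*s + 3)*log(2) - 108*3**(2*s)*(2*s - 4)*(2*s + 2)*(4*s + 3)*log(2) + 108*3**(2*s)*(2*s - 4)*(2*s + 2)*(4*s + 3) + 108*3**(2*s)*(2*s - 4)*(2*s + 2)*(4*s + 3)*log(3) + 729*3**(2*s)*(2*s - 4)*(4*s + 3)*(4*s**2 - 4*s + 1) + 108*6**(2*s)*s*(2*s - 4)*(2*s + 2)*(4*s + 3)*log(3) - 54*6**(2*s)*(2*s - 4)*(2*s + 2)*(4*s + 3)*log(3) - 54*6**(2*s)*(2*s - 4)*(2*s + 2)*(4*s + 3) - 2*6**(2*s)*(2*s + 2)*(4*s + 3)*(4*s**2 - 4*s + 1))/(81*2**(2*s)*(2*s - 4)*(2*s + 2)*(4*s + 3)*(4*s**2 - 4*s + 1))
  -3/4 < Re(s) < 2

peel off the power substitution: t**(3/2) on [0, 1); 2*t**2 on [1, 3/2); log(t)/t on [3/2, 3); …
split f at 1, 9/4, 9: ℳ[f](s) collects 4 kernel integrals
∫ over [0, 1) of t**(3/4)·t^(s-1) joins the sum
[1, 9/4) adds the kernel integral of 2*t
∫ over [9/4, 9) of log(sqrt(t))/sqrt(t)·t^(s-1) joins the sum
[9, ∞) adds the kernel integral of t**(-2)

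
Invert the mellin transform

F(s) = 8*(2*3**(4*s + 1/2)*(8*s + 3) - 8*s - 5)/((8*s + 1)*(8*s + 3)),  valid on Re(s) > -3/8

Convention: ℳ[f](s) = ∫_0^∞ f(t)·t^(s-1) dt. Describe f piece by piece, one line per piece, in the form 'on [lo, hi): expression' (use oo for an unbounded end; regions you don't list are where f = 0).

undo the power substitution: t**(3/4) on [0, 1); 2*t**(1/4) on [1, 9)
remove the power substitution first: t**(3/2) on [0, 1); 2*sqrt(t) on [1, 3)
the 2 pieces separated at 1 each add one integral
segment 0 to 1 holds t**(3/8); add its integral
the [1, 81) slice contributes ∫ 2*t**(1/8)·t^(s-1) dt

on [0, 1): t**(3/8)
on [1, 81): 2*t**(1/8)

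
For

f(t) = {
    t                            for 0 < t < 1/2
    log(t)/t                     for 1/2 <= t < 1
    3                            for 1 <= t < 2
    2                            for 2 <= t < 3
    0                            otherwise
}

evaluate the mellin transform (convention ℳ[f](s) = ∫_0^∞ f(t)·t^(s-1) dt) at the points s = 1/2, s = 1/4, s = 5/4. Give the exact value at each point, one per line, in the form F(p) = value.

F(1/2) = sqrt(2)*(-30*sqrt(2) - 12*log(2) + 12*sqrt(6) + 37)/6
F(1/4) = 2**(3/4)*(-310*2**(1/4) - 60*log(2) + 89 + 90*sqrt(2) + 180*6**(1/4))/45
F(5/4) = 2**(3/4)*(-828*2**(1/4) + 72*sqrt(2) + 180*log(2) + 216*6**(1/4) + 725)/90

split f at 1/2, 1, 2: ℳ[f](s) collects 4 kernel integrals
over [0, 1/2), the kernel integral of t enters the sum
the [1/2, 1) slice contributes ∫ log(t)/t·t^(s-1) dt
segment 1 to 2 holds 3; add its integral
segment [2, 3) carries 2; integrate it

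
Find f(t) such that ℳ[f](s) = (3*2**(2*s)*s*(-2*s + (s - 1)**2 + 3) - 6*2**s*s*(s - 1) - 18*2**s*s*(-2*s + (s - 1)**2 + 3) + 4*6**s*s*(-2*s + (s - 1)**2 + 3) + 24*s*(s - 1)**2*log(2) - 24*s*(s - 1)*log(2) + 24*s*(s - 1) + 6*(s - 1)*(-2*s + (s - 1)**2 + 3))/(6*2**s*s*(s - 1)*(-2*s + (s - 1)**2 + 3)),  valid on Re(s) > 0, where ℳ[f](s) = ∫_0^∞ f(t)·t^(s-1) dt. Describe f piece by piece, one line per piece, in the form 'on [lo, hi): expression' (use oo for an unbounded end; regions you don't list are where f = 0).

reversing the shared t-power: t on [0, 1/2); log(t)/t on [1/2, 1); 3 on [1, 2); …
linearity at 1/2, 1, 2 turns ℳ[f](s) into 4 summed integrals
between 0 and 1/2 the integrand is 1·t^(s-1)
on [1/2, 1) integrate f = log(t)/t**2 against the kernel
for t in [1, 2): the term is ∫ 3/t·t^(s-1)
[2, 3) adds the kernel integral of 2/t

on [0, 1/2): 1
on [1/2, 1): log(t)/t**2
on [1, 2): 3/t
on [2, 3): 2/t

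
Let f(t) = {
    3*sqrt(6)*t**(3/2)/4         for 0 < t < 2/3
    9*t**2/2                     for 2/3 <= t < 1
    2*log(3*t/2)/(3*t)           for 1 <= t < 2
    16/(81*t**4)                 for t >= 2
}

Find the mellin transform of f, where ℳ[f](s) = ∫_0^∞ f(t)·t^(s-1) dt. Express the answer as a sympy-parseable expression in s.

(324*2**s*(s - 4)*(s + 2)*(s**2 - 2*s + 1) - 324*2**s*(s - 4)*(2*s + 3)*(s**2 - 2*s + 1) - 108*3**s*s*(s - 4)*(s + 2)*(2*s + 3)*log(3) + 108*3**s*s*(s - 4)*(s + 2)*(2*s + 3)*log(2) - 108*3**s*(s - 4)*(s + 2)*(2*s + 3)*log(2) + 108*3**s*(s - 4)*(s + 2)*(2*s + 3) + 108*3**s*(s - 4)*(s + 2)*(2*s + 3)*log(3) + 729*3**s*(s - 4)*(2*s + 3)*(s**2 - 2*s + 1) + 54*6**s*s*(s - 4)*(s + 2)*(2*s + 3)*log(3) - 54*6**s*(s - 4)*(s + 2)*(2*s + 3)*log(3) - 54*6**s*(s - 4)*(s + 2)*(2*s + 3) - 2*6**s*(s + 2)*(2*s + 3)*(s**2 - 2*s + 1))/(162*3**s*(s - 4)*(s + 2)*(2*s + 3)*(s**2 - 2*s + 1))
  -3/2 < Re(s) < 4

back out the common scale on t: t**(3/2) on [0, 1); 2*t**2 on [1, 3/2); log(t)/t on [3/2, 3); …
f breaks at 2/3, 1, 2 into 4 integrals to sum
segment [0, 2/3) carries 3*sqrt(6)*t**(3/2)/4; integrate it
piece [2/3, 1): integrate 9*t**2/2 against the kernel
∫ 2*log(3*t/2)/(3*t)·t^(s-1) over [1, 2)
between 2 and ∞ the integrand is 16/(81*t**4)·t^(s-1)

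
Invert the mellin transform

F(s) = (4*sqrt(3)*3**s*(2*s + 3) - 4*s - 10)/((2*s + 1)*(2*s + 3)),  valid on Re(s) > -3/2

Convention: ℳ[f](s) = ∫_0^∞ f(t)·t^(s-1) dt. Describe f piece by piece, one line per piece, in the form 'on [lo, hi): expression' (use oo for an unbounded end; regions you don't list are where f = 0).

linearity at 1 turns ℳ[f](s) into 2 summed integrals
over [0, 1), the kernel integral of t**(3/2) enters the sum
segment [1, 3) carries 2*sqrt(t); integrate it

on [0, 1): t**(3/2)
on [1, 3): 2*sqrt(t)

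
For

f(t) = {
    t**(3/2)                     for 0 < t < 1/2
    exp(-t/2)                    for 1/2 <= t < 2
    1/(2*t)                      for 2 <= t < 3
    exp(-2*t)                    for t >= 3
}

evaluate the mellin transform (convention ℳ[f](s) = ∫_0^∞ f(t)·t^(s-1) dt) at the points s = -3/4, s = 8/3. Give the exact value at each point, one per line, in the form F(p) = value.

cuts at 1/2, 2, 3: linearity sums the 4 kernel integrals
for t in [0, 1/2): the term is ∫ t**(3/2)·t^(s-1)
on [1/2, 2): add ∫ exp(-t/2)·t^(s-1) dt
piece [2, 3): integrate 1/(2*t) against the kernel
the [3, ∞) slice contributes ∫ exp(-2*t)·t^(s-1) dt

F(-3/4) = -2**(1/4)*uppergamma(-3/4, 1)/2 - 2*3**(1/4)/63 + 2**(3/4)*uppergamma(-3/4, 6) + 31*2**(1/4)/42 + 2**(1/4)*uppergamma(-3/4, 1/4)/2
F(8/3) = -4*2**(2/3)*uppergamma(8/3, 1) - 3*2**(2/3)/5 + 2**(1/3)*uppergamma(8/3, 6)/8 + 3*2**(5/6)/400 + 9*3**(2/3)/10 + 4*2**(2/3)*uppergamma(8/3, 1/4)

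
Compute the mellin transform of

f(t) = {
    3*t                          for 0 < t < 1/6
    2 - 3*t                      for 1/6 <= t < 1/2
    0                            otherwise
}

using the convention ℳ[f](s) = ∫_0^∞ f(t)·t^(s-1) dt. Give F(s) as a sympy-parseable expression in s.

(3**s*s/2 + 2*3**s - s - 2)/(6**s*s*(s + 1))
  Re(s) > -1

invert the common scale on t to get t on [0, 1/2); 2 - t on [1/2, 3/2)
linearity at 1/6 turns ℳ[f](s) into 2 summed integrals
on [0, 1/6) integrate f = 3*t against the kernel
∫ over [1/6, 1/2) of (2 - 3*t)·t^(s-1) joins the sum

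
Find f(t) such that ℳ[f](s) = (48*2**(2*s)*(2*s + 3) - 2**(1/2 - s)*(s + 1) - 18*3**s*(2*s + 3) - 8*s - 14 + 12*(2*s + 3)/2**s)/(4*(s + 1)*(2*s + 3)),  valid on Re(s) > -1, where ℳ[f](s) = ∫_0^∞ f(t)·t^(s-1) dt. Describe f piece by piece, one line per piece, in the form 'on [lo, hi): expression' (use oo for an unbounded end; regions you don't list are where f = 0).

on [0, 1/2): 6*t
on [1/2, 1): t**(3/2)/2
on [1, 3): 3*t/2
on [3, 4): 3*t

treat the 4 regions marked off by 1/2, 1, 3 separately and sum
∫ 6*t·t^(s-1) over [0, 1/2)
segment 1/2 to 1 holds t**(3/2)/2; add its integral
segment 1 to 3 holds 3*t/2; add its integral
∫ 3*t·t^(s-1) over [3, 4)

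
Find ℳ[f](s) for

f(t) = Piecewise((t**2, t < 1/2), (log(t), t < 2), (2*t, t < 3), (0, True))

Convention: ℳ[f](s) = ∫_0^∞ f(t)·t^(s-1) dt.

breakpoints 1/2, 2: one integral from each of the 3 segments
on [0, 1/2): add ∫ t**2·t^(s-1) dt
over [1/2, 2), the kernel integral of log(t) enters the sum
between 2 and 3 the integrand is 2*t·t^(s-1)

(-16*2**(2*s)*s**2*(s + 2) + 4*2**(2*s)*s*(s + 1)*(s + 2)*log(2) - 4*2**(2*s)*(s + 1)*(s + 2) + 24*6**s*s**2*(s + 2) + s**2*(s + 1) + 4*s*(s + 1)*(s + 2)*log(2) + 4*(s + 1)*(s + 2))/(4*2**s*s**2*(s + 1)*(s + 2))
  Re(s) > -2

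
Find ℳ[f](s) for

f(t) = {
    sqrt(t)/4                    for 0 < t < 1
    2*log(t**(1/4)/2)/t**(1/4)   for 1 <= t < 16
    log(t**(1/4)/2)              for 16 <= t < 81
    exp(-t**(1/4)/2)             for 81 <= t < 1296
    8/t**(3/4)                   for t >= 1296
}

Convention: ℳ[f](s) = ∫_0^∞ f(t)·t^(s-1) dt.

strip the power substitution: t/4 on [0, 1); 2*log(sqrt(t)/2)/sqrt(t) on [1, 4); log(sqrt(t)/2) on [4, 9); …
the power substitution comes off first: t**2/4 on [0, 1); 2*log(t/2)/t on [1, 2); log(t/2) on [2, 3); …
peel off the common scale on t: t**2 on [0, 1/2); log(t)/t on [1/2, 1); log(t) on [1, 3/2); …
linearity at 1, 16, 81, 1296 turns ℳ[f](s) into 5 summed integrals
the [0, 1) slice contributes ∫ sqrt(t)/4·t^(s-1) dt
for t in [1, 16): the term is ∫ 2*log(t**(1/4)/2)/t**(1/4)·t^(s-1)
on [16, 81): add ∫ log(t**(1/4)/2)·t^(s-1) dt
∫ exp(-t**(1/4)/2)·t^(s-1) over [81, 1296)
on [1296, ∞): add ∫ 8/t**(3/4)·t^(s-1) dt

(1728*2**(4*s)*s**2*(4*s - 3)*(4*s + 2)*(16*s**2 - 8*s + 1)*uppergamma(4*s, 3/2) - 1728*2**(4*s)*s**2*(4*s - 3)*(4*s + 2)*(16*s**2 - 8*s + 1)*uppergamma(4*s, 3) - 1728*2**(4*s)*s**2*(4*s - 3)*(4*s + 2) + 108*2**(4*s)*(4*s - 3)*(4*s + 2)*(16*s**2 - 8*s + 1) - 432*3**(4*s)*s*(4*s - 3)*(4*s + 2)*(16*s**2 - 8*s + 1)*log(2) + 432*3**(4*s)*s*(4*s - 3)*(4*s + 2)*(16*s**2 - 8*s + 1)*log(3) - 108*3**(4*s)*(4*s - 3)*(4*s + 2)*(16*s**2 - 8*s + 1) - 64*6**(4*s)*s**2*(4*s + 2)*(16*s**2 - 8*s + 1) + 13824*s**3*(4*s - 3)*(4*s + 2)*log(2) - 3456*s**2*(4*s - 3)*(4*s + 2)*log(2) + 3456*s**2*(4*s - 3)*(4*s + 2) + 432*s**2*(4*s - 3)*(16*s**2 - 8*s + 1))/(432*s**2*(4*s - 3)*(4*s + 2)*(16*s**2 - 8*s + 1))
  -1/2 < Re(s) < 3/4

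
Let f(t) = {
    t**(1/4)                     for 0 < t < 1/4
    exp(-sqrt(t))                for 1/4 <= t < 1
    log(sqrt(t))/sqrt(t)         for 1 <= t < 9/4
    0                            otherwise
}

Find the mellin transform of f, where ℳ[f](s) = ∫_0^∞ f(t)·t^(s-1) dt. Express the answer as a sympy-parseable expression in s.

peel off the power substitution: sqrt(t) on [0, 1/2); exp(-t) on [1/2, 1); log(t)/t on [1, 3/2)
breakpoints 1/4, 1: one integral from each of the 3 segments
over [0, 1/4), the kernel integral of t**(1/4) enters the sum
on [1/4, 1) integrate f = exp(-sqrt(t)) against the kernel
piece [1, 9/4): integrate log(sqrt(t))/sqrt(t) against the kernel

2**(1 - 2*s)*(4**s*(4*s + 1)*(4*s**2 - 4*s + 1)*uppergamma(2*s, 1/2) - 4**s*(4*s + 1)*(4*s**2 - 4*s + 1)*uppergamma(2*s, 1) + 4**s*(12*s + 3)/3 + 9**s*s*(4*s + 1)*(-4*log(2) + 4*log(3))/3 + 9**s*(-8*s - 2)/3 + 9**s*(4*s + 1)*(-2*log(3) + 2*log(2))/3 + sqrt(2)*(12*s**2 - 12*s + 3)/3)/((4*s + 1)*(4*s**2 - 4*s + 1))
  Re(s) > -1/4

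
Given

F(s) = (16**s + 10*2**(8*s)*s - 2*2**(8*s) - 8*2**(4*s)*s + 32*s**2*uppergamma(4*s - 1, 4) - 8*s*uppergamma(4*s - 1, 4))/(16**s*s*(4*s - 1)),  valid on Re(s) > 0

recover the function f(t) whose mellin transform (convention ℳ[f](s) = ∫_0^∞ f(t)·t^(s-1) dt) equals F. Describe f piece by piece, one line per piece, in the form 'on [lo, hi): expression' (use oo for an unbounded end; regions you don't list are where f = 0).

the power substitution comes off first: 1 on [0, 1); (2*sqrt(t) + 1)/sqrt(t) on [1, 4); exp(-2*sqrt(t))/sqrt(t) on [4, ∞)
the power substitution comes off first: 1 on [0, 1); (2*t + 1)/t on [1, 2); exp(-2*t)/t on [2, ∞)
back out the shared t-power: t on [0, 1); 2*t + 1 on [1, 2); exp(-2*t) on [2, ∞)
slice at 1, 16, transform all 3 pieces, and sum them
the [0, 1) slice contributes ∫ 1·t^(s-1) dt
piece [1, 16): integrate (2*t**(1/4) + 1)/t**(1/4) against the kernel
[16, ∞) adds the kernel integral of exp(-2*t**(1/4))/t**(1/4)

on [0, 1): 1
on [1, 16): (2*t**(1/4) + 1)/t**(1/4)
on [16, oo): exp(-2*t**(1/4))/t**(1/4)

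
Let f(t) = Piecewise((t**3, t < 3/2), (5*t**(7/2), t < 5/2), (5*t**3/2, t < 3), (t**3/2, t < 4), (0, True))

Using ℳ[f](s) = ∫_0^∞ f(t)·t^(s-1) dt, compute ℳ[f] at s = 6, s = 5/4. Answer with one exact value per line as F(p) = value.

decompose at 3/2, 5/2, 3; ℳ[f](s) sums the 4 pieces' integrals
over [0, 3/2), the kernel integral of t**3 enters the sum
on [3/2, 5/2) integrate f = 5*t**(7/2) against the kernel
∫ over [5/2, 3) of 5*t**3/2·t^(s-1) joins the sum
for t in [3, 4): the term is ∫ t**3/2·t^(s-1)

F(6) = -98415*sqrt(6)/9728 + 9765625*sqrt(10)/9728 + 164802253/9216
F(5/4) = -3125*2**(3/4)*5**(1/4)/272 - 405*2**(1/4)*3**(3/4)/152 + 81*2**(3/4)*3**(1/4)/136 + 512*sqrt(2)/17 + 648*3**(1/4)/17 + 3125*2**(1/4)*5**(3/4)/152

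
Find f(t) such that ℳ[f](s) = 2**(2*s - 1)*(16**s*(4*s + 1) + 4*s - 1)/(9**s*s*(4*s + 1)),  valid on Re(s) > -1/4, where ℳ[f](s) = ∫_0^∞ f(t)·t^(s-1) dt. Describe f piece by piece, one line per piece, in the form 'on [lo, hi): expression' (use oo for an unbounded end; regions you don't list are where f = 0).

undo the power substitution: sqrt(6)*sqrt(t)/2 on [0, 2/3); 1/2 on [2/3, 8/3)
undo the common scale on t: sqrt(t) on [0, 1); 1/2 on [1, 4)
peel off the power substitution: t on [0, 1); 1/2 on [1, 2)
breakpoints 4/9: one integral from each of the 2 segments
over [0, 4/9), the kernel integral of sqrt(6)*t**(1/4)/2 enters the sum
between 4/9 and 64/9 the integrand is 1/2·t^(s-1)

on [0, 4/9): sqrt(6)*t**(1/4)/2
on [4/9, 64/9): 1/2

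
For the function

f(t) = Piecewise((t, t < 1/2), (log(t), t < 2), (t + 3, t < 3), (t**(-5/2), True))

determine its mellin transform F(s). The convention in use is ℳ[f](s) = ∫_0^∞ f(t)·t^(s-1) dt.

(-270*2**(2*s)*s**2*(2*s - 5) + 54*2**(2*s)*s*(s + 1)*(2*s - 5)*log(2) - 162*2**(2*s)*s*(2*s - 5) - 54*2**(2*s)*(s + 1)*(2*s - 5) - 4*sqrt(3)*6**s*s**2*(s + 1) + 324*6**s*s**2*(2*s - 5) + 162*6**s*s*(2*s - 5) + 27*s**2*(2*s - 5) + 54*s*(s + 1)*(2*s - 5)*log(2) + (2*s - 5)*(54*s + 54))/(54*2**s*s**2*(s + 1)*(2*s - 5))
  -1 < Re(s) < 5/2

breakpoints 1/2, 2, 3: one integral from each of the 4 segments
the [0, 1/2) slice contributes ∫ t·t^(s-1) dt
on [1/2, 2) integrate f = log(t) against the kernel
on [2, 3): add ∫ (t + 3)·t^(s-1) dt
between 3 and ∞ the integrand is t**(-5/2)·t^(s-1)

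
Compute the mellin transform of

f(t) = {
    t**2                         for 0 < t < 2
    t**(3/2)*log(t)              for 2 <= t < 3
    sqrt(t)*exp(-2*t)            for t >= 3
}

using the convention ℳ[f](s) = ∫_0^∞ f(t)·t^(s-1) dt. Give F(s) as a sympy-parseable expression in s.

6**(1/2 - s)*(-4*12**(s + 1/2)*(s + 2)*(2*s + 1)*log(2) - 8*12**(s + 1/2)*(s + 2)*log(2) + 8*12**(s + 1/2)*(s + 2) + 2*12**(s + 1/2)*sqrt(2)*(8*s + (2*s + 1)**2 + 8) + 6*18**(s + 1/2)*(s + 2)*(2*s + 1)*log(3) - 12*18**(s + 1/2)*(s + 2) + 12*18**(s + 1/2)*(s + 2)*log(3) + 3**(s + 1/2)*(s + 2)*(8*s + (2*s + 1)**2 + 8)*uppergamma(s + 1/2, 6))/(6*(s + 2)*(8*s + (2*s + 1)**2 + 8))
  Re(s) > -2

back out the shared t-power: t**(3/2) on [0, 2); t*log(t) on [2, 3); exp(-2*t) on [3, ∞)
along the cuts 2, 3, ℳ[f](s) splits into 3 integrals
piece [0, 2): integrate t**2 against the kernel
between 2 and 3 the integrand is t**(3/2)*log(t)·t^(s-1)
∫ over [3, ∞) of sqrt(t)*exp(-2*t)·t^(s-1) joins the sum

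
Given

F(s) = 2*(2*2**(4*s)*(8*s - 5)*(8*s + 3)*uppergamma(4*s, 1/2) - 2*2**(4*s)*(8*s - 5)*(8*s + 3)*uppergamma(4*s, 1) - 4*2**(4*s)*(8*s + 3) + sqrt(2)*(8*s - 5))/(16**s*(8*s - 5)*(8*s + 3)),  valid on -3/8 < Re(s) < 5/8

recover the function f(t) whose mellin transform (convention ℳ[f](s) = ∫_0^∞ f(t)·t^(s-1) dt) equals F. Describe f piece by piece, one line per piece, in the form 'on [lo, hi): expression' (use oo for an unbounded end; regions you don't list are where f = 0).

remove the power substitution first: t**(3/4) on [0, 1/4); exp(-sqrt(t)) on [1/4, 1); t**(-5/4) on [1, ∞)
invert the power substitution to get t**(3/2) on [0, 1/2); exp(-t) on [1/2, 1); t**(-5/2) on [1, ∞)
integrate the 3 segments split at 1/16, 1, then add the results
the [0, 1/16) slice contributes ∫ t**(3/8)·t^(s-1) dt
piece [1/16, 1): integrate exp(-t**(1/4)) against the kernel
over [1, ∞), the kernel integral of t**(-5/8) enters the sum

on [0, 1/16): t**(3/8)
on [1/16, 1): exp(-t**(1/4))
on [1, oo): t**(-5/8)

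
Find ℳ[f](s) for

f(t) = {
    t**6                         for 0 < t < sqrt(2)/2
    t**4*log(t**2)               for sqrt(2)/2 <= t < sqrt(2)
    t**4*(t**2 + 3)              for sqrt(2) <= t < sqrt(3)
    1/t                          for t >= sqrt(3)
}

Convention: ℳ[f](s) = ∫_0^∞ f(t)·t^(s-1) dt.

the power substitution comes off first: t**3 on [0, 1/2); t**2*log(t) on [1/2, 2); t**2*(t + 3) on [2, 3); …
undo the shared t-power: t on [0, 1/2); log(t) on [1/2, 2); t + 3 on [2, 3); …
cuts at sqrt(2)/2, sqrt(2), sqrt(3): linearity sums the 4 kernel integrals
over [0, sqrt(2)/2), the kernel integral of t**6 enters the sum
on [sqrt(2)/2, sqrt(2)): add ∫ t**4*log(t**2)·t^(s-1) dt
∫ over [sqrt(2), sqrt(3)) of t**4*(t**2 + 3)·t^(s-1) joins the sum
segment [sqrt(3), ∞) carries 1/t; integrate it

(480*2**s*(1 - s)*(s + 4)**2 + 96*2**s*(s - 1)*(s + 4)*(s + 6)*log(2) - 576*2**s*(s - 1)*(s + 4) - 192*2**s*(s - 1)*(s + 6) + 1296*6**(s/2)*(s - 1)*(s + 4)**2 + 1296*6**(s/2)*(s - 1)*(s + 4) - 8*sqrt(3)*6**(s/2)*(s + 4)**2*(s + 6) + 3*(s - 1)*(s + 4)**2 + 6*(s - 1)*(s + 4)*(s + 6)*log(2) + 12*(s - 1)*(s + 6))/(24*2**(s/2)*(s - 1)*(s + 4)**2*(s + 6))
  -6 < Re(s) < 1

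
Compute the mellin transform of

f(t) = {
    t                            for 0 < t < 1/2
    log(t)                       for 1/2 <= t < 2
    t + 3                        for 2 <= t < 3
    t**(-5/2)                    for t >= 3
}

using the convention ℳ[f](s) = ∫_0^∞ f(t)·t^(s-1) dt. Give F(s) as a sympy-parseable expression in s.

(-270*2**(2*s)*s**2*(2*s - 5) + 54*2**(2*s)*s*(s + 1)*(2*s - 5)*log(2) - 162*2**(2*s)*s*(2*s - 5) - 54*2**(2*s)*(s + 1)*(2*s - 5) - 4*sqrt(3)*6**s*s**2*(s + 1) + 324*6**s*s**2*(2*s - 5) + 162*6**s*s*(2*s - 5) + 27*s**2*(2*s - 5) + 54*s*(s + 1)*(2*s - 5)*log(2) + (2*s - 5)*(54*s + 54))/(54*2**s*s**2*(s + 1)*(2*s - 5))
  -1 < Re(s) < 5/2

breakpoints 1/2, 2, 3: one integral from each of the 4 segments
on [0, 1/2) integrate f = t against the kernel
the [1/2, 2) slice contributes ∫ log(t)·t^(s-1) dt
∫ over [2, 3) of (t + 3)·t^(s-1) joins the sum
between 3 and ∞ the integrand is t**(-5/2)·t^(s-1)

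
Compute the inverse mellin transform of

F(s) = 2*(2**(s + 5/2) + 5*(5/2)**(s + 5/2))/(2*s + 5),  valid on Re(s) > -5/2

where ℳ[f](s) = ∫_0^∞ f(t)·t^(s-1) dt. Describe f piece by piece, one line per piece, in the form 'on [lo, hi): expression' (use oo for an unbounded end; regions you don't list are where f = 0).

breakpoints 2: one integral from each of the 2 segments
piece [0, 2): integrate 6*t**(5/2) against the kernel
on [2, 5/2): add ∫ 5*t**(5/2)·t^(s-1) dt

on [0, 2): 6*t**(5/2)
on [2, 5/2): 5*t**(5/2)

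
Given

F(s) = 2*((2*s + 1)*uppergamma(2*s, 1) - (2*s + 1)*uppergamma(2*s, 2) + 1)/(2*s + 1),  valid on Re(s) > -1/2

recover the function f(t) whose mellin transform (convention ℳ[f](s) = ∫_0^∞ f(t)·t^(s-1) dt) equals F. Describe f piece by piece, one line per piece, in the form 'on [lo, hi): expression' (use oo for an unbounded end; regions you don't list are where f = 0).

on [0, 1): sqrt(t)
on [1, 4): exp(-sqrt(t))

invert the power substitution to get t on [0, 1); exp(-t) on [1, 2)
linearity at 1 turns ℳ[f](s) into 2 summed integrals
on [0, 1): add ∫ sqrt(t)·t^(s-1) dt
[1, 4) adds the kernel integral of exp(-sqrt(t))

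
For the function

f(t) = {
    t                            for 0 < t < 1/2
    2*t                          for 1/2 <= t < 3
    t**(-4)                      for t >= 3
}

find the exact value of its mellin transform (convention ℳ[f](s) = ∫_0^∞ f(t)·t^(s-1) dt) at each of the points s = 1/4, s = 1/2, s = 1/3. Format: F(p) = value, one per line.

cuts at 1/2, 3: linearity sums the 3 kernel integrals
on [0, 1/2): add ∫ t·t^(s-1) dt
over [1/2, 3), the kernel integral of 2*t enters the sum
∫ t**(-4)·t^(s-1) over [3, ∞)

F(1/4) = 2**(3/4)*(-243 + 2918*6**(1/4))/1215
F(1/2) = sqrt(2)*(-189 + 2270*sqrt(6))/1134
F(1/3) = 2**(2/3)*(-891 + 10700*6**(1/3))/4752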